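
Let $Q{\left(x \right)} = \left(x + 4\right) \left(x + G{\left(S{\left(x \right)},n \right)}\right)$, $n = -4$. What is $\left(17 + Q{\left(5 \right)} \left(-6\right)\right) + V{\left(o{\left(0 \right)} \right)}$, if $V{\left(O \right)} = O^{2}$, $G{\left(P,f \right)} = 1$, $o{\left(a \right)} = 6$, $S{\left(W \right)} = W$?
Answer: $-271$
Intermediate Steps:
$Q{\left(x \right)} = \left(1 + x\right) \left(4 + x\right)$ ($Q{\left(x \right)} = \left(x + 4\right) \left(x + 1\right) = \left(4 + x\right) \left(1 + x\right) = \left(1 + x\right) \left(4 + x\right)$)
$\left(17 + Q{\left(5 \right)} \left(-6\right)\right) + V{\left(o{\left(0 \right)} \right)} = \left(17 + \left(4 + 5^{2} + 5 \cdot 5\right) \left(-6\right)\right) + 6^{2} = \left(17 + \left(4 + 25 + 25\right) \left(-6\right)\right) + 36 = \left(17 + 54 \left(-6\right)\right) + 36 = \left(17 - 324\right) + 36 = -307 + 36 = -271$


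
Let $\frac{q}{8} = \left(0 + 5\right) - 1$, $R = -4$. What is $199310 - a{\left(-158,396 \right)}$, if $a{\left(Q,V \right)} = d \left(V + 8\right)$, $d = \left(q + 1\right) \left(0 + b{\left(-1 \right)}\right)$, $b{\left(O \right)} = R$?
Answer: $252638$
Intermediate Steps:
$b{\left(O \right)} = -4$
$q = 32$ ($q = 8 \left(\left(0 + 5\right) - 1\right) = 8 \left(5 - 1\right) = 8 \cdot 4 = 32$)
$d = -132$ ($d = \left(32 + 1\right) \left(0 - 4\right) = 33 \left(-4\right) = -132$)
$a{\left(Q,V \right)} = -1056 - 132 V$ ($a{\left(Q,V \right)} = - 132 \left(V + 8\right) = - 132 \left(8 + V\right) = -1056 - 132 V$)
$199310 - a{\left(-158,396 \right)} = 199310 - \left(-1056 - 52272\right) = 199310 - -53328 = 199310 + 53328 = 252638$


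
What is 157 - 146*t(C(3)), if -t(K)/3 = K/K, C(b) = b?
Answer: 595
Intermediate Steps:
t(K) = -3 (t(K) = -3*K/K = -3*1 = -3)
157 - 146*t(C(3)) = 157 - 146*(-3) = 157 + 438 = 595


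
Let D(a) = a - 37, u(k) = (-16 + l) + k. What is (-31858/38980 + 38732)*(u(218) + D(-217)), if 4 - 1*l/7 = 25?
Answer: -150219279449/19490 ≈ -7.7075e+6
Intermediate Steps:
l = -147 (l = 28 - 7*25 = 28 - 175 = -147)
u(k) = -163 + k (u(k) = (-16 - 147) + k = -163 + k)
D(a) = -37 + a
(-31858/38980 + 38732)*(u(218) + D(-217)) = (-31858/38980 + 38732)*((-163 + 218) + (-37 - 217)) = (-31858*1/38980 + 38732)*(55 - 254) = (-15929/19490 + 38732)*(-199) = (754870751/19490)*(-199) = -150219279449/19490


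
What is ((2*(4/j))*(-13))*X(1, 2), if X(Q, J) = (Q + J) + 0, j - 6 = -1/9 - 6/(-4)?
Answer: -5616/133 ≈ -42.226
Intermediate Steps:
j = 133/18 (j = 6 + (-1/9 - 6/(-4)) = 6 + (-1*1/9 - 6*(-1/4)) = 6 + (-1/9 + 3/2) = 6 + 25/18 = 133/18 ≈ 7.3889)
X(Q, J) = J + Q (X(Q, J) = (J + Q) + 0 = J + Q)
((2*(4/j))*(-13))*X(1, 2) = ((2*(4/(133/18)))*(-13))*(2 + 1) = ((2*(4*(18/133)))*(-13))*3 = ((2*(72/133))*(-13))*3 = ((144/133)*(-13))*3 = -1872/133*3 = -5616/133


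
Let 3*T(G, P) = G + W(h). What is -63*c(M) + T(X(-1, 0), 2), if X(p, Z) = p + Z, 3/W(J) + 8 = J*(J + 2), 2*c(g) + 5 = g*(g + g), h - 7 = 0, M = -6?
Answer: -696569/330 ≈ -2110.8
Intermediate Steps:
h = 7 (h = 7 + 0 = 7)
c(g) = -5/2 + g² (c(g) = -5/2 + (g*(g + g))/2 = -5/2 + (g*(2*g))/2 = -5/2 + (2*g²)/2 = -5/2 + g²)
W(J) = 3/(-8 + J*(2 + J)) (W(J) = 3/(-8 + J*(J + 2)) = 3/(-8 + J*(2 + J)))
X(p, Z) = Z + p
T(G, P) = 1/55 + G/3 (T(G, P) = (G + 3/(-8 + 7² + 2*7))/3 = (G + 3/(-8 + 49 + 14))/3 = (G + 3/55)/3 = (3/55 + G)/3 = 1/55 + G/3)
-63*c(M) + T(X(-1, 0), 2) = -63*(-5/2 + (-6)²) + (1/55 + (0 - 1)/3) = -63*(-5/2 + 36) + (1/55 + (⅓)*(-1)) = -63*67/2 + (1/55 - ⅓) = -4221/2 - 52/165 = -696569/330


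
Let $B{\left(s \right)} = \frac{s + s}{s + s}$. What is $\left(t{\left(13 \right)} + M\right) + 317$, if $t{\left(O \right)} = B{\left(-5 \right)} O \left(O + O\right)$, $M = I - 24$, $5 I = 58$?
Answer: $\frac{3213}{5} \approx 642.6$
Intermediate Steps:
$I = \frac{58}{5}$ ($I = \frac{1}{5} \cdot 58 = \frac{58}{5} \approx 11.6$)
$M = - \frac{62}{5}$ ($M = \frac{58}{5} - 24 = - \frac{62}{5} \approx -12.4$)
$B{\left(s \right)} = 1$ ($B{\left(s \right)} = \frac{2 s}{2 s} = 2 s \frac{1}{2 s} = 1$)
$t{\left(O \right)} = 2 O^{2}$ ($t{\left(O \right)} = 1 O \left(O + O\right) = 1 O 2 O = 1 \cdot 2 O^{2} = 2 O^{2}$)
$\left(t{\left(13 \right)} + M\right) + 317 = \left(2 \cdot 13^{2} - \frac{62}{5}\right) + 317 = \left(2 \cdot 169 - \frac{62}{5}\right) + 317 = \left(338 - \frac{62}{5}\right) + 317 = \frac{1628}{5} + 317 = \frac{3213}{5}$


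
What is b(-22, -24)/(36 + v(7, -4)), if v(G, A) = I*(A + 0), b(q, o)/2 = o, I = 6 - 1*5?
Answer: -3/2 ≈ -1.5000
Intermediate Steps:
I = 1 (I = 6 - 5 = 1)
b(q, o) = 2*o
v(G, A) = A (v(G, A) = 1*(A + 0) = 1*A = A)
b(-22, -24)/(36 + v(7, -4)) = (2*(-24))/(36 - 4) = -48/32 = -48*1/32 = -3/2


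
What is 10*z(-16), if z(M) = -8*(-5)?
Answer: 400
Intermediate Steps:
z(M) = 40
10*z(-16) = 10*40 = 400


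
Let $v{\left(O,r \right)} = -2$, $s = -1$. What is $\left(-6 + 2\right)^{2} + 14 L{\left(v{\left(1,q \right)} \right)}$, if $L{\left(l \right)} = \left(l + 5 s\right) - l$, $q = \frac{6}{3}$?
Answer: $-54$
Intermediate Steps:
$q = 2$ ($q = 6 \cdot \frac{1}{3} = 2$)
$L{\left(l \right)} = -5$ ($L{\left(l \right)} = \left(l + 5 \left(-1\right)\right) - l = \left(l - 5\right) - l = \left(-5 + l\right) - l = -5$)
$\left(-6 + 2\right)^{2} + 14 L{\left(v{\left(1,q \right)} \right)} = \left(-6 + 2\right)^{2} + 14 \left(-5\right) = \left(-4\right)^{2} - 70 = 16 - 70 = -54$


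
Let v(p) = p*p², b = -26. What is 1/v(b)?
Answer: -1/17576 ≈ -5.6896e-5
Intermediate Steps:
v(p) = p³
1/v(b) = 1/((-26)³) = 1/(-17576) = -1/17576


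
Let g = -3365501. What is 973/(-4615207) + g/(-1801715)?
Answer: 15530730705012/8315287680005 ≈ 1.8677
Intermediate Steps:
973/(-4615207) + g/(-1801715) = 973/(-4615207) - 3365501/(-1801715) = 973*(-1/4615207) - 3365501*(-1/1801715) = -973/4615207 + 3365501/1801715 = 15530730705012/8315287680005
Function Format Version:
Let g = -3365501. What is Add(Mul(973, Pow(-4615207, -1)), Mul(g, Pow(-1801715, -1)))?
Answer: Rational(15530730705012, 8315287680005) ≈ 1.8677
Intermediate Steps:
Add(Mul(973, Pow(-4615207, -1)), Mul(g, Pow(-1801715, -1))) = Add(Mul(973, Pow(-4615207, -1)), Mul(-3365501, Pow(-1801715, -1))) = Add(Mul(973, Rational(-1, 4615207)), Mul(-3365501, Rational(-1, 1801715))) = Add(Rational(-973, 4615207), Rational(3365501, 1801715)) = Rational(15530730705012, 8315287680005)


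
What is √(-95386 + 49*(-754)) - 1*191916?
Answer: -191916 + 2*I*√33083 ≈ -1.9192e+5 + 363.77*I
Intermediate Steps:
√(-95386 + 49*(-754)) - 1*191916 = √(-95386 - 36946) - 191916 = √(-132332) - 191916 = 2*I*√33083 - 191916 = -191916 + 2*I*√33083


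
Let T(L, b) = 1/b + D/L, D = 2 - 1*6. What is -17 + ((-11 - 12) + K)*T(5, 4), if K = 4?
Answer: -131/20 ≈ -6.5500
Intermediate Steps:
D = -4 (D = 2 - 6 = -4)
T(L, b) = 1/b - 4/L
-17 + ((-11 - 12) + K)*T(5, 4) = -17 + ((-11 - 12) + 4)*(1/4 - 4/5) = -17 + (-23 + 4)*(¼ - 4*⅕) = -17 - 19*(¼ - ⅘) = -17 - 19*(-11/20) = -17 + 209/20 = -131/20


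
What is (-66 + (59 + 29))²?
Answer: 484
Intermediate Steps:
(-66 + (59 + 29))² = (-66 + 88)² = 22² = 484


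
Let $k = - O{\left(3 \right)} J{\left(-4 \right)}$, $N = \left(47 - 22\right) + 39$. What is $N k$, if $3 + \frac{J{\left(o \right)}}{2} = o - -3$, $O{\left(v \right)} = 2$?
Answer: $1024$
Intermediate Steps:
$J{\left(o \right)} = 2 o$ ($J{\left(o \right)} = -6 + 2 \left(o - -3\right) = -6 + 2 \left(o + 3\right) = -6 + 2 \left(3 + o\right) = -6 + \left(6 + 2 o\right) = 2 o$)
$N = 64$ ($N = 25 + 39 = 64$)
$k = 16$ ($k = \left(-1\right) 2 \cdot 2 \left(-4\right) = \left(-2\right) \left(-8\right) = 16$)
$N k = 64 \cdot 16 = 1024$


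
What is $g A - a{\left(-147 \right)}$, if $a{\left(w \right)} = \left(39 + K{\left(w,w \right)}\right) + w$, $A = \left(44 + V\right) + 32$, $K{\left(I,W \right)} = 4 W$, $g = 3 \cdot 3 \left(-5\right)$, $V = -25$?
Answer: $-1599$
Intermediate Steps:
$g = -45$ ($g = 9 \left(-5\right) = -45$)
$A = 51$ ($A = \left(44 - 25\right) + 32 = 19 + 32 = 51$)
$a{\left(w \right)} = 39 + 5 w$ ($a{\left(w \right)} = \left(39 + 4 w\right) + w = 39 + 5 w$)
$g A - a{\left(-147 \right)} = \left(-45\right) 51 - \left(39 + 5 \left(-147\right)\right) = -2295 - \left(39 - 735\right) = -2295 - -696 = -2295 + 696 = -1599$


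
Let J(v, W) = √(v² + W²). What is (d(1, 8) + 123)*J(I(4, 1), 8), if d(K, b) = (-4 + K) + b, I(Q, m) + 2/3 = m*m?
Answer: 128*√577/3 ≈ 1024.9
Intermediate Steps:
I(Q, m) = -⅔ + m² (I(Q, m) = -⅔ + m*m = -⅔ + m²)
d(K, b) = -4 + K + b
J(v, W) = √(W² + v²)
(d(1, 8) + 123)*J(I(4, 1), 8) = ((-4 + 1 + 8) + 123)*√(8² + (-⅔ + 1²)²) = (5 + 123)*√(64 + (-⅔ + 1)²) = 128*√(64 + (⅓)²) = 128*√(64 + ⅑) = 128*√(577/9) = 128*(√577/3) = 128*√577/3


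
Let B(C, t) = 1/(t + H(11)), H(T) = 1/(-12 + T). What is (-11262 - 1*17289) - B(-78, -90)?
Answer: -2598140/91 ≈ -28551.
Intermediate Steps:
B(C, t) = 1/(-1 + t) (B(C, t) = 1/(t + 1/(-12 + 11)) = 1/(t + 1/(-1)) = 1/(t - 1) = 1/(-1 + t))
(-11262 - 1*17289) - B(-78, -90) = (-11262 - 1*17289) - 1/(-1 - 90) = (-11262 - 17289) - 1/(-91) = -28551 - 1*(-1/91) = -28551 + 1/91 = -2598140/91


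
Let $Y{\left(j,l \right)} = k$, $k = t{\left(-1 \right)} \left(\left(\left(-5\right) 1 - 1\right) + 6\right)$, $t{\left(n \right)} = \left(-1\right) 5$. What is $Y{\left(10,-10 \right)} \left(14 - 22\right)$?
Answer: $0$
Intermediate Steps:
$t{\left(n \right)} = -5$
$k = 0$ ($k = - 5 \left(\left(\left(-5\right) 1 - 1\right) + 6\right) = - 5 \left(\left(-5 - 1\right) + 6\right) = - 5 \left(-6 + 6\right) = \left(-5\right) 0 = 0$)
$Y{\left(j,l \right)} = 0$
$Y{\left(10,-10 \right)} \left(14 - 22\right) = 0 \left(14 - 22\right) = 0 \left(-8\right) = 0$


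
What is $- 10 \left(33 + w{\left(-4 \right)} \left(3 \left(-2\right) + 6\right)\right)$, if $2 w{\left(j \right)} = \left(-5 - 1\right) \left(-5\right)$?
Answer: $-330$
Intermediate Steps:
$w{\left(j \right)} = 15$ ($w{\left(j \right)} = \frac{\left(-5 - 1\right) \left(-5\right)}{2} = \frac{\left(-6\right) \left(-5\right)}{2} = \frac{1}{2} \cdot 30 = 15$)
$- 10 \left(33 + w{\left(-4 \right)} \left(3 \left(-2\right) + 6\right)\right) = - 10 \left(33 + 15 \left(3 \left(-2\right) + 6\right)\right) = - 10 \left(33 + 15 \left(-6 + 6\right)\right) = - 10 \left(33 + 15 \cdot 0\right) = - 10 \left(33 + 0\right) = \left(-10\right) 33 = -330$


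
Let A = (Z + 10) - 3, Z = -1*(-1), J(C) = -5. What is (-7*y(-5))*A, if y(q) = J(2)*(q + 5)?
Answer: 0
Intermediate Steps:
y(q) = -25 - 5*q (y(q) = -5*(q + 5) = -5*(5 + q) = -25 - 5*q)
Z = 1
A = 8 (A = (1 + 10) - 3 = 11 - 3 = 8)
(-7*y(-5))*A = -7*(-25 - 5*(-5))*8 = -7*(-25 + 25)*8 = -7*0*8 = 0*8 = 0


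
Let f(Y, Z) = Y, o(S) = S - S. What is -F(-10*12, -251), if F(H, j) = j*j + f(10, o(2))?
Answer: -63011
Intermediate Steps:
o(S) = 0
F(H, j) = 10 + j**2 (F(H, j) = j*j + 10 = j**2 + 10 = 10 + j**2)
-F(-10*12, -251) = -(10 + (-251)**2) = -(10 + 63001) = -1*63011 = -63011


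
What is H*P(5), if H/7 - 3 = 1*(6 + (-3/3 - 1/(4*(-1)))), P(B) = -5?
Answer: -1155/4 ≈ -288.75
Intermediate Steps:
H = 231/4 (H = 21 + 7*(1*(6 + (-3/3 - 1/(4*(-1))))) = 21 + 7*(1*(6 + (-3*⅓ - 1/(-4)))) = 21 + 7*(1*(6 + (-1 - 1*(-¼)))) = 21 + 7*(1*(6 + (-1 + ¼))) = 21 + 7*(1*(6 - ¾)) = 21 + 7*(1*(21/4)) = 21 + 7*(21/4) = 21 + 147/4 = 231/4 ≈ 57.750)
H*P(5) = (231/4)*(-5) = -1155/4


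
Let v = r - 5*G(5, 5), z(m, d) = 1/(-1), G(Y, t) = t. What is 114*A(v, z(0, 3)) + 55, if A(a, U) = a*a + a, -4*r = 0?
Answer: 68455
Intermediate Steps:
z(m, d) = -1
r = 0 (r = -¼*0 = 0)
v = -25 (v = 0 - 5*5 = 0 - 25 = -25)
A(a, U) = a + a² (A(a, U) = a² + a = a + a²)
114*A(v, z(0, 3)) + 55 = 114*(-25*(1 - 25)) + 55 = 114*(-25*(-24)) + 55 = 114*600 + 55 = 68400 + 55 = 68455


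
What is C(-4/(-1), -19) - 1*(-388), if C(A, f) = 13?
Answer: 401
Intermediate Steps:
C(-4/(-1), -19) - 1*(-388) = 13 - 1*(-388) = 13 + 388 = 401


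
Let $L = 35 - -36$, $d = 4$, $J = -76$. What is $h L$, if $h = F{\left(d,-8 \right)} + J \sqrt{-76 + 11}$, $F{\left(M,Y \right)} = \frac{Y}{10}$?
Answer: $- \frac{284}{5} - 5396 i \sqrt{65} \approx -56.8 - 43504.0 i$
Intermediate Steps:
$F{\left(M,Y \right)} = \frac{Y}{10}$ ($F{\left(M,Y \right)} = Y \frac{1}{10} = \frac{Y}{10}$)
$h = - \frac{4}{5} - 76 i \sqrt{65}$ ($h = \frac{1}{10} \left(-8\right) - 76 \sqrt{-76 + 11} = - \frac{4}{5} - 76 \sqrt{-65} = - \frac{4}{5} - 76 i \sqrt{65} \approx -0.8 - 612.73 i$)
$L = 71$ ($L = 35 + 36 = 71$)
$h L = \left(- \frac{4}{5} - 76 i \sqrt{65}\right) 71 = - \frac{284}{5} - 5396 i \sqrt{65}$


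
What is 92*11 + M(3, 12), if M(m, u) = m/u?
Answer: 4049/4 ≈ 1012.3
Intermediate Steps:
92*11 + M(3, 12) = 92*11 + 3/12 = 1012 + 3*(1/12) = 1012 + 1/4 = 4049/4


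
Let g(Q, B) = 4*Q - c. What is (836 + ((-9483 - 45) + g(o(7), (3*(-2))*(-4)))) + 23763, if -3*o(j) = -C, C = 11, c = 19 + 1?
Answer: 45197/3 ≈ 15066.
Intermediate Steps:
c = 20
o(j) = 11/3 (o(j) = -(-1)*11/3 = -⅓*(-11) = 11/3)
g(Q, B) = -20 + 4*Q (g(Q, B) = 4*Q - 1*20 = 4*Q - 20 = -20 + 4*Q)
(836 + ((-9483 - 45) + g(o(7), (3*(-2))*(-4)))) + 23763 = (836 + ((-9483 - 45) + (-20 + 4*(11/3)))) + 23763 = (836 + (-9528 + (-20 + 44/3))) + 23763 = (836 + (-9528 - 16/3)) + 23763 = (836 - 28600/3) + 23763 = -26092/3 + 23763 = 45197/3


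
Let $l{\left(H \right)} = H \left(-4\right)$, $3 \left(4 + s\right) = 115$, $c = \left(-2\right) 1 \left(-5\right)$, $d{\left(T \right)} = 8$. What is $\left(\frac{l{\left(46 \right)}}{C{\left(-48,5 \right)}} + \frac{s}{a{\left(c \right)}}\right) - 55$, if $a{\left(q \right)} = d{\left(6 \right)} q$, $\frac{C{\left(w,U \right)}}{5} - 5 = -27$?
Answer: $- \frac{139651}{2640} \approx -52.898$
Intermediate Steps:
$C{\left(w,U \right)} = -110$ ($C{\left(w,U \right)} = 25 + 5 \left(-27\right) = 25 - 135 = -110$)
$c = 10$ ($c = \left(-2\right) \left(-5\right) = 10$)
$s = \frac{103}{3}$ ($s = -4 + \frac{1}{3} \cdot 115 = -4 + \frac{115}{3} = \frac{103}{3} \approx 34.333$)
$a{\left(q \right)} = 8 q$
$l{\left(H \right)} = - 4 H$
$\left(\frac{l{\left(46 \right)}}{C{\left(-48,5 \right)}} + \frac{s}{a{\left(c \right)}}\right) - 55 = \left(\frac{\left(-4\right) 46}{-110} + \frac{103}{3 \cdot 8 \cdot 10}\right) - 55 = \left(\left(-184\right) \left(- \frac{1}{110}\right) + \frac{103}{3 \cdot 80}\right) - 55 = \left(\frac{92}{55} + \frac{103}{3} \cdot \frac{1}{80}\right) - 55 = \left(\frac{92}{55} + \frac{103}{240}\right) - 55 = \frac{5549}{2640} - 55 = - \frac{139651}{2640}$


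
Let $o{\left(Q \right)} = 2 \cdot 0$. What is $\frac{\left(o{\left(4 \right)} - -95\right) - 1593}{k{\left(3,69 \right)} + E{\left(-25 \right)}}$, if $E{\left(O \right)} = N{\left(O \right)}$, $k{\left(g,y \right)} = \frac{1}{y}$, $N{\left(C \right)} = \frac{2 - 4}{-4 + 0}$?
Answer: $- \frac{206724}{71} \approx -2911.6$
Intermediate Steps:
$N{\left(C \right)} = \frac{1}{2}$ ($N{\left(C \right)} = - \frac{2}{-4} = \left(-2\right) \left(- \frac{1}{4}\right) = \frac{1}{2}$)
$E{\left(O \right)} = \frac{1}{2}$
$o{\left(Q \right)} = 0$
$\frac{\left(o{\left(4 \right)} - -95\right) - 1593}{k{\left(3,69 \right)} + E{\left(-25 \right)}} = \frac{\left(0 - -95\right) - 1593}{\frac{1}{69} + \frac{1}{2}} = \frac{\left(0 + 95\right) - 1593}{\frac{1}{69} + \frac{1}{2}} = \frac{95 - 1593}{\frac{71}{138}} = \left(-1498\right) \frac{138}{71} = - \frac{206724}{71}$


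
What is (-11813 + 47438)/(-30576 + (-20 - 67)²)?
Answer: -11875/7669 ≈ -1.5484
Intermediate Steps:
(-11813 + 47438)/(-30576 + (-20 - 67)²) = 35625/(-30576 + (-87)²) = 35625/(-30576 + 7569) = 35625/(-23007) = 35625*(-1/23007) = -11875/7669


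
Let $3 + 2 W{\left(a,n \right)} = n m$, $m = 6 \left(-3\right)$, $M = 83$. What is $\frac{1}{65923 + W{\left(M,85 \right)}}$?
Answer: $\frac{2}{130313} \approx 1.5348 \cdot 10^{-5}$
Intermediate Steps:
$m = -18$
$W{\left(a,n \right)} = - \frac{3}{2} - 9 n$ ($W{\left(a,n \right)} = - \frac{3}{2} + \frac{n \left(-18\right)}{2} = - \frac{3}{2} + \frac{\left(-18\right) n}{2} = - \frac{3}{2} - 9 n$)
$\frac{1}{65923 + W{\left(M,85 \right)}} = \frac{1}{65923 - \frac{1533}{2}} = \frac{1}{\frac{130313}{2}} = \frac{2}{130313}$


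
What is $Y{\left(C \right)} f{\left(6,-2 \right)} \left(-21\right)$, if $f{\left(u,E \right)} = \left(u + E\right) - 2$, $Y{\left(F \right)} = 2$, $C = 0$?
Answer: $-84$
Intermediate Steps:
$f{\left(u,E \right)} = -2 + E + u$ ($f{\left(u,E \right)} = \left(E + u\right) - 2 = -2 + E + u$)
$Y{\left(C \right)} f{\left(6,-2 \right)} \left(-21\right) = 2 \left(-2 - 2 + 6\right) \left(-21\right) = 2 \cdot 2 \left(-21\right) = 4 \left(-21\right) = -84$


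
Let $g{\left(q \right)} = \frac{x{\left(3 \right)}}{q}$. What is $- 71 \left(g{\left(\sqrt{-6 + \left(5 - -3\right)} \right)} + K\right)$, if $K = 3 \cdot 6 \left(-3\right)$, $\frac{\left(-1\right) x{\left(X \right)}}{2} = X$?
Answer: $3834 + 213 \sqrt{2} \approx 4135.2$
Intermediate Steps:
$x{\left(X \right)} = - 2 X$
$K = -54$ ($K = 18 \left(-3\right) = -54$)
$g{\left(q \right)} = - \frac{6}{q}$ ($g{\left(q \right)} = \frac{\left(-2\right) 3}{q} = - \frac{6}{q}$)
$- 71 \left(g{\left(\sqrt{-6 + \left(5 - -3\right)} \right)} + K\right) = - 71 \left(- \frac{6}{\sqrt{-6 + \left(5 - -3\right)}} - 54\right) = - 71 \left(- \frac{6}{\sqrt{-6 + \left(5 + 3\right)}} - 54\right) = - 71 \left(- \frac{6}{\sqrt{-6 + 8}} - 54\right) = - 71 \left(- \frac{6}{\sqrt{2}} - 54\right) = - 71 \left(- 6 \frac{\sqrt{2}}{2} - 54\right) = - 71 \left(- 3 \sqrt{2} - 54\right) = - 71 \left(-54 - 3 \sqrt{2}\right) = 3834 + 213 \sqrt{2}$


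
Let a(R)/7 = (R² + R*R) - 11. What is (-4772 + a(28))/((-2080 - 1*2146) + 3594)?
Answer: -6127/632 ≈ -9.6946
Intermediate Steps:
a(R) = -77 + 14*R² (a(R) = 7*((R² + R*R) - 11) = 7*((R² + R²) - 11) = 7*(2*R² - 11) = 7*(-11 + 2*R²) = -77 + 14*R²)
(-4772 + a(28))/((-2080 - 1*2146) + 3594) = (-4772 + (-77 + 14*28²))/((-2080 - 1*2146) + 3594) = (-4772 + (-77 + 14*784))/((-2080 - 2146) + 3594) = (-4772 + (-77 + 10976))/(-4226 + 3594) = (-4772 + 10899)/(-632) = 6127*(-1/632) = -6127/632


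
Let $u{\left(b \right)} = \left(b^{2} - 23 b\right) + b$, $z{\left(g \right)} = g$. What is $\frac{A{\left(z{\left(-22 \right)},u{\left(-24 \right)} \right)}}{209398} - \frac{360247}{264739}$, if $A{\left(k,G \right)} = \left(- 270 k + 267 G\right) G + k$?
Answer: $\frac{43906522224242}{27717908561} \approx 1584.0$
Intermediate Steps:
$u{\left(b \right)} = b^{2} - 22 b$
$A{\left(k,G \right)} = k + G \left(- 270 k + 267 G\right)$ ($A{\left(k,G \right)} = G \left(- 270 k + 267 G\right) + k = k + G \left(- 270 k + 267 G\right)$)
$\frac{A{\left(z{\left(-22 \right)},u{\left(-24 \right)} \right)}}{209398} - \frac{360247}{264739} = \frac{-22 + 267 \left(- 24 \left(-22 - 24\right)\right)^{2} - 270 \left(- 24 \left(-22 - 24\right)\right) \left(-22\right)}{209398} - \frac{360247}{264739} = \left(-22 + 267 \left(\left(-24\right) \left(-46\right)\right)^{2} - 270 \left(\left(-24\right) \left(-46\right)\right) \left(-22\right)\right) \frac{1}{209398} - \frac{360247}{264739} = \left(-22 + 267 \cdot 1104^{2} - 298080 \left(-22\right)\right) \frac{1}{209398} - \frac{360247}{264739} = \left(-22 + 267 \cdot 1218816 + 6557760\right) \frac{1}{209398} - \frac{360247}{264739} = \left(-22 + 325423872 + 6557760\right) \frac{1}{209398} - \frac{360247}{264739} = 331981610 \cdot \frac{1}{209398} - \frac{360247}{264739} = \frac{165990805}{104699} - \frac{360247}{264739} = \frac{43906522224242}{27717908561}$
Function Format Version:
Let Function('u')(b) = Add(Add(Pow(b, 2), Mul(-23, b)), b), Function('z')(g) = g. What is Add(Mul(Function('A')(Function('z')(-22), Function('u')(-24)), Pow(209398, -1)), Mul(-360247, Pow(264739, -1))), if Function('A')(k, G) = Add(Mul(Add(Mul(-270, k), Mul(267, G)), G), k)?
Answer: Rational(43906522224242, 27717908561) ≈ 1584.0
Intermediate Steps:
Function('u')(b) = Add(Pow(b, 2), Mul(-22, b))
Function('A')(k, G) = Add(k, Mul(G, Add(Mul(-270, k), Mul(267, G)))) (Function('A')(k, G) = Add(Mul(G, Add(Mul(-270, k), Mul(267, G))), k) = Add(k, Mul(G, Add(Mul(-270, k), Mul(267, G)))))
Add(Mul(Function('A')(Function('z')(-22), Function('u')(-24)), Pow(209398, -1)), Mul(-360247, Pow(264739, -1))) = Add(Mul(Add(-22, Mul(267, Pow(Mul(-24, Add(-22, -24)), 2)), Mul(-270, Mul(-24, Add(-22, -24)), -22)), Pow(209398, -1)), Mul(-360247, Pow(264739, -1))) = Add(Mul(Add(-22, Mul(267, Pow(Mul(-24, -46), 2)), Mul(-270, Mul(-24, -46), -22)), Rational(1, 209398)), Mul(-360247, Rational(1, 264739))) = Add(Mul(Add(-22, Mul(267, Pow(1104, 2)), Mul(-270, 1104, -22)), Rational(1, 209398)), Rational(-360247, 264739)) = Add(Mul(Add(-22, Mul(267, 1218816), 6557760), Rational(1, 209398)), Rational(-360247, 264739)) = Add(Mul(Add(-22, 325423872, 6557760), Rational(1, 209398)), Rational(-360247, 264739)) = Add(Mul(331981610, Rational(1, 209398)), Rational(-360247, 264739)) = Add(Rational(165990805, 104699), Rational(-360247, 264739)) = Rational(43906522224242, 27717908561)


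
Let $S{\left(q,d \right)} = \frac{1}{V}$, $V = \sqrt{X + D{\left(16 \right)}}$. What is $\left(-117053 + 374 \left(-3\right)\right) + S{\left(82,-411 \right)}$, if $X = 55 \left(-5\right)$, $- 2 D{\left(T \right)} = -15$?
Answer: $-118175 - \frac{i \sqrt{1070}}{535} \approx -1.1818 \cdot 10^{5} - 0.061142 i$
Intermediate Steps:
$D{\left(T \right)} = \frac{15}{2}$ ($D{\left(T \right)} = \left(- \frac{1}{2}\right) \left(-15\right) = \frac{15}{2}$)
$X = -275$
$V = \frac{i \sqrt{1070}}{2}$ ($V = \sqrt{-275 + \frac{15}{2}} = \sqrt{- \frac{535}{2}} = \frac{i \sqrt{1070}}{2} \approx 16.355 i$)
$S{\left(q,d \right)} = - \frac{i \sqrt{1070}}{535}$ ($S{\left(q,d \right)} = \frac{1}{\frac{1}{2} i \sqrt{1070}} = - \frac{i \sqrt{1070}}{535}$)
$\left(-117053 + 374 \left(-3\right)\right) + S{\left(82,-411 \right)} = \left(-117053 + 374 \left(-3\right)\right) - \frac{i \sqrt{1070}}{535} = \left(-117053 - 1122\right) - \frac{i \sqrt{1070}}{535} = -118175 - \frac{i \sqrt{1070}}{535}$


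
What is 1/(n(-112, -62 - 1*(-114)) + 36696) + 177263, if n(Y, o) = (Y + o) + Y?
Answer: 6474353813/36524 ≈ 1.7726e+5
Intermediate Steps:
n(Y, o) = o + 2*Y
1/(n(-112, -62 - 1*(-114)) + 36696) + 177263 = 1/(((-62 - 1*(-114)) + 2*(-112)) + 36696) + 177263 = 1/(((-62 + 114) - 224) + 36696) + 177263 = 1/((52 - 224) + 36696) + 177263 = 1/(-172 + 36696) + 177263 = 1/36524 + 177263 = 6474353813/36524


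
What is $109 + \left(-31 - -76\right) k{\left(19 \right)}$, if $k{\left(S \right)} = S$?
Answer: $964$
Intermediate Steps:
$109 + \left(-31 - -76\right) k{\left(19 \right)} = 109 + \left(-31 - -76\right) 19 = 109 + \left(-31 + 76\right) 19 = 109 + 45 \cdot 19 = 109 + 855 = 964$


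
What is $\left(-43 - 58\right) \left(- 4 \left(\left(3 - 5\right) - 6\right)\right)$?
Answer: $-3232$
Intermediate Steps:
$\left(-43 - 58\right) \left(- 4 \left(\left(3 - 5\right) - 6\right)\right) = - 101 \left(- 4 \left(\left(3 - 5\right) - 6\right)\right) = - 101 \left(- 4 \left(-2 - 6\right)\right) = - 101 \left(\left(-4\right) \left(-8\right)\right) = \left(-101\right) 32 = -3232$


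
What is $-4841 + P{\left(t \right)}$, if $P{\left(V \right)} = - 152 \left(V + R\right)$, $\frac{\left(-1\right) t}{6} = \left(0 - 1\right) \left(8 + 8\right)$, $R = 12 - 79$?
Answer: $-9249$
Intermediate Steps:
$R = -67$ ($R = 12 - 79 = -67$)
$t = 96$ ($t = - 6 \left(0 - 1\right) \left(8 + 8\right) = - 6 \left(\left(-1\right) 16\right) = \left(-6\right) \left(-16\right) = 96$)
$P{\left(V \right)} = 10184 - 152 V$ ($P{\left(V \right)} = - 152 \left(V - 67\right) = - 152 \left(-67 + V\right) = 10184 - 152 V$)
$-4841 + P{\left(t \right)} = -4841 + \left(10184 - 14592\right) = -4841 - 4408 = -9249$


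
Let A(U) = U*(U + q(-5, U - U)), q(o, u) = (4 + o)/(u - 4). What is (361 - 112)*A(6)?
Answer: 18675/2 ≈ 9337.5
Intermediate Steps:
q(o, u) = (4 + o)/(-4 + u)
A(U) = U*(¼ + U) (A(U) = U*(U + (4 - 5)/(-4 + (U - U))) = U*(U - 1/(-4 + 0)) = U*(U - 1/(-4)) = U*(U - ¼*(-1)) = U*(U + ¼) = U*(¼ + U))
(361 - 112)*A(6) = (361 - 112)*(6*(¼ + 6)) = 249*(6*(25/4)) = 249*(75/2) = 18675/2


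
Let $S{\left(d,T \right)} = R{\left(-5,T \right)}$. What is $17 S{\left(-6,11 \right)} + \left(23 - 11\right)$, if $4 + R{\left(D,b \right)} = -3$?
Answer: $-107$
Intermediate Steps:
$R{\left(D,b \right)} = -7$ ($R{\left(D,b \right)} = -4 - 3 = -7$)
$S{\left(d,T \right)} = -7$
$17 S{\left(-6,11 \right)} + \left(23 - 11\right) = 17 \left(-7\right) + \left(23 - 11\right) = -119 + 12 = -107$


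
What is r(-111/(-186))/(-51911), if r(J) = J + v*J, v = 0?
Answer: -1/86986 ≈ -1.1496e-5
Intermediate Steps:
r(J) = J (r(J) = J + 0*J = J + 0 = J)
r(-111/(-186))/(-51911) = -111/(-186)/(-51911) = -111*(-1/186)*(-1/51911) = (37/62)*(-1/51911) = -1/86986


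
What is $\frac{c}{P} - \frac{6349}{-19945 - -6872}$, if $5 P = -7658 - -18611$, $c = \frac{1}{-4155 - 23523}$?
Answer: $\frac{1924744578401}{3963173212782} \approx 0.48566$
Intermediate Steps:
$c = - \frac{1}{27678}$ ($c = \frac{1}{-27678} = - \frac{1}{27678} \approx -3.613 \cdot 10^{-5}$)
$P = \frac{10953}{5}$ ($P = \frac{-7658 - -18611}{5} = \frac{-7658 + 18611}{5} = \frac{1}{5} \cdot 10953 = \frac{10953}{5} \approx 2190.6$)
$\frac{c}{P} - \frac{6349}{-19945 - -6872} = - \frac{1}{27678 \cdot \frac{10953}{5}} - \frac{6349}{-19945 - -6872} = \left(- \frac{1}{27678}\right) \frac{5}{10953} - \frac{6349}{-19945 + 6872} = - \frac{5}{303157134} - \frac{6349}{-13073} = - \frac{5}{303157134} - - \frac{6349}{13073} = - \frac{5}{303157134} + \frac{6349}{13073} = \frac{1924744578401}{3963173212782}$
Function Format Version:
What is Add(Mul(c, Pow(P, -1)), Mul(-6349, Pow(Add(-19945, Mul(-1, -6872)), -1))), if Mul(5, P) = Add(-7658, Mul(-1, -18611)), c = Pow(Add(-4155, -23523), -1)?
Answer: Rational(1924744578401, 3963173212782) ≈ 0.48566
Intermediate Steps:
c = Rational(-1, 27678) (c = Pow(-27678, -1) = Rational(-1, 27678) ≈ -3.6130e-5)
P = Rational(10953, 5) (P = Mul(Rational(1, 5), Add(-7658, Mul(-1, -18611))) = Mul(Rational(1, 5), Add(-7658, 18611)) = Mul(Rational(1, 5), 10953) = Rational(10953, 5) ≈ 2190.6)
Add(Mul(c, Pow(P, -1)), Mul(-6349, Pow(Add(-19945, Mul(-1, -6872)), -1))) = Add(Mul(Rational(-1, 27678), Pow(Rational(10953, 5), -1)), Mul(-6349, Pow(Add(-19945, Mul(-1, -6872)), -1))) = Add(Mul(Rational(-1, 27678), Rational(5, 10953)), Mul(-6349, Pow(Add(-19945, 6872), -1))) = Add(Rational(-5, 303157134), Mul(-6349, Pow(-13073, -1))) = Add(Rational(-5, 303157134), Mul(-6349, Rational(-1, 13073))) = Add(Rational(-5, 303157134), Rational(6349, 13073)) = Rational(1924744578401, 3963173212782)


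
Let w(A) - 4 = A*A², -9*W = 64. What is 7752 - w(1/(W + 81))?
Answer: 2278528933771/294079625 ≈ 7748.0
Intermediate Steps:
W = -64/9 (W = -⅑*64 = -64/9 ≈ -7.1111)
w(A) = 4 + A³ (w(A) = 4 + A*A² = 4 + A³)
7752 - w(1/(W + 81)) = 7752 - (4 + (1/(-64/9 + 81))³) = 7752 - (4 + (1/(665/9))³) = 7752 - (4 + (9/665)³) = 7752 - (4 + 729/294079625) = 7752 - 1*1176319229/294079625 = 7752 - 1176319229/294079625 = 2278528933771/294079625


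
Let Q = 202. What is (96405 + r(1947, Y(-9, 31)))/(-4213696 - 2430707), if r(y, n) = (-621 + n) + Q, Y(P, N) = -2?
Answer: -95984/6644403 ≈ -0.014446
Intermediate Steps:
r(y, n) = -419 + n (r(y, n) = (-621 + n) + 202 = -419 + n)
(96405 + r(1947, Y(-9, 31)))/(-4213696 - 2430707) = (96405 + (-419 - 2))/(-4213696 - 2430707) = (96405 - 421)/(-6644403) = 95984*(-1/6644403) = -95984/6644403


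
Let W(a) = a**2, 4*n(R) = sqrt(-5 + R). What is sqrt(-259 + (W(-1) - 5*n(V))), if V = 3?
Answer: sqrt(-1032 - 5*I*sqrt(2))/2 ≈ 0.055028 - 16.062*I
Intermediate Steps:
n(R) = sqrt(-5 + R)/4
sqrt(-259 + (W(-1) - 5*n(V))) = sqrt(-259 + ((-1)**2 - 5*sqrt(-5 + 3)/4)) = sqrt(-259 + (1 - 5*sqrt(-2)/4)) = sqrt(-259 + (1 - 5*I*sqrt(2)/4)) = sqrt(-258 - 5*I*sqrt(2)/4)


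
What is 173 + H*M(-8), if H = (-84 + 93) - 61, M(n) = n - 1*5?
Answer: 849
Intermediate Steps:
M(n) = -5 + n (M(n) = n - 5 = -5 + n)
H = -52 (H = 9 - 61 = -52)
173 + H*M(-8) = 173 - 52*(-5 - 8) = 173 - 52*(-13) = 173 + 676 = 849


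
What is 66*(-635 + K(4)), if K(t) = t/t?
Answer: -41844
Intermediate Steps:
K(t) = 1
66*(-635 + K(4)) = 66*(-635 + 1) = 66*(-634) = -41844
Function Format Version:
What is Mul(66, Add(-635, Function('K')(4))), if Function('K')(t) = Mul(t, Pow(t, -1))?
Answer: -41844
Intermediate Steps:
Function('K')(t) = 1
Mul(66, Add(-635, Function('K')(4))) = Mul(66, Add(-635, 1)) = Mul(66, -634) = -41844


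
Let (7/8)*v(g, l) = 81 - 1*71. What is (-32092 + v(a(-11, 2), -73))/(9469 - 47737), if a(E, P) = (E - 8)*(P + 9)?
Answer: 56141/66969 ≈ 0.83831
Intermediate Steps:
a(E, P) = (-8 + E)*(9 + P)
v(g, l) = 80/7 (v(g, l) = 8*(81 - 1*71)/7 = 8*(81 - 71)/7 = (8/7)*10 = 80/7)
(-32092 + v(a(-11, 2), -73))/(9469 - 47737) = (-32092 + 80/7)/(9469 - 47737) = -224564/7/(-38268) = -224564/7*(-1/38268) = 56141/66969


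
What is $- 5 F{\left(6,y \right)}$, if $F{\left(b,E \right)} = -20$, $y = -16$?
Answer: $100$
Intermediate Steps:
$- 5 F{\left(6,y \right)} = \left(-5\right) \left(-20\right) = 100$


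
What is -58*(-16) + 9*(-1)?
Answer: 919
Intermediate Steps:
-58*(-16) + 9*(-1) = 928 - 9 = 919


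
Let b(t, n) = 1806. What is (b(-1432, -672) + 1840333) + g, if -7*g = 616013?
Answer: 12278960/7 ≈ 1.7541e+6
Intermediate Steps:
g = -616013/7 (g = -⅐*616013 = -616013/7 ≈ -88002.)
(b(-1432, -672) + 1840333) + g = (1806 + 1840333) - 616013/7 = 1842139 - 616013/7 = 12278960/7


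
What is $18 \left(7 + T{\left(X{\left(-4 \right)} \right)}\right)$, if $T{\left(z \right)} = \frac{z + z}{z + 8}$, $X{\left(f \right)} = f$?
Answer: $90$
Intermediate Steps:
$T{\left(z \right)} = \frac{2 z}{8 + z}$
$18 \left(7 + T{\left(X{\left(-4 \right)} \right)}\right) = 18 \left(7 + 2 \left(-4\right) \frac{1}{8 - 4}\right) = 18 \left(7 + 2 \left(-4\right) \frac{1}{4}\right) = 18 \left(7 - 2\right) = 18 \cdot 5 = 90$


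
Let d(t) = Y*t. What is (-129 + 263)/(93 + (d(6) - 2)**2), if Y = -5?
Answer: 134/1117 ≈ 0.11996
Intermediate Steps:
d(t) = -5*t
(-129 + 263)/(93 + (d(6) - 2)**2) = (-129 + 263)/(93 + (-5*6 - 2)**2) = 134/(93 + (-30 - 2)**2) = 134/(93 + (-32)**2) = 134/(93 + 1024) = 134/1117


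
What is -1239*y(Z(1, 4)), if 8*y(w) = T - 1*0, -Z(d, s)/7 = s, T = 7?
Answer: -8673/8 ≈ -1084.1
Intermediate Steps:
Z(d, s) = -7*s
y(w) = 7/8 (y(w) = (7 - 1*0)/8 = (7 + 0)/8 = (1/8)*7 = 7/8)
-1239*y(Z(1, 4)) = -1239*7/8 = -8673/8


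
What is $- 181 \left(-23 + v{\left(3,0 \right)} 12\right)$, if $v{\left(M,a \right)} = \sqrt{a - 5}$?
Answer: $4163 - 2172 i \sqrt{5} \approx 4163.0 - 4856.7 i$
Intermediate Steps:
$v{\left(M,a \right)} = \sqrt{-5 + a}$
$- 181 \left(-23 + v{\left(3,0 \right)} 12\right) = - 181 \left(-23 + \sqrt{-5 + 0} \cdot 12\right) = - 181 \left(-23 + \sqrt{-5} \cdot 12\right) = - 181 \left(-23 + i \sqrt{5} \cdot 12\right) = - 181 \left(-23 + 12 i \sqrt{5}\right) = 4163 - 2172 i \sqrt{5}$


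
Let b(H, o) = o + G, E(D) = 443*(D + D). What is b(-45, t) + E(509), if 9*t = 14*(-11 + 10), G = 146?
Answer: 4060066/9 ≈ 4.5112e+5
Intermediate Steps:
E(D) = 886*D (E(D) = 443*(2*D) = 886*D)
t = -14/9 (t = (14*(-11 + 10))/9 = (14*(-1))/9 = (⅑)*(-14) = -14/9 ≈ -1.5556)
b(H, o) = 146 + o (b(H, o) = o + 146 = 146 + o)
b(-45, t) + E(509) = (146 - 14/9) + 886*509 = 1300/9 + 450974 = 4060066/9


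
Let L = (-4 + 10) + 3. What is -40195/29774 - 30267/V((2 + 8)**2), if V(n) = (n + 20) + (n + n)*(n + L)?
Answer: -891122029/326323040 ≈ -2.7308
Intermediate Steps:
L = 9 (L = 6 + 3 = 9)
V(n) = 20 + n + 2*n*(9 + n) (V(n) = (n + 20) + (n + n)*(n + 9) = (20 + n) + (2*n)*(9 + n) = (20 + n) + 2*n*(9 + n) = 20 + n + 2*n*(9 + n))
-40195/29774 - 30267/V((2 + 8)**2) = -40195/29774 - 30267/(20 + 2*((2 + 8)**2)**2 + 19*(2 + 8)**2) = -40195*1/29774 - 30267/(20 + 2*(10**2)**2 + 19*10**2) = -40195/29774 - 30267/(20 + 2*100**2 + 19*100) = -40195/29774 - 30267/(20 + 2*10000 + 1900) = -40195/29774 - 30267/(20 + 20000 + 1900) = -40195/29774 - 30267/21920 = -891122029/326323040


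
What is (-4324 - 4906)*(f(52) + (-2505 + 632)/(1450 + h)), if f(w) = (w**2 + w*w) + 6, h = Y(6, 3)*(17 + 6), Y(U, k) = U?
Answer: -39668504785/794 ≈ -4.9960e+7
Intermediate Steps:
h = 138 (h = 6*(17 + 6) = 6*23 = 138)
f(w) = 6 + 2*w**2 (f(w) = (w**2 + w**2) + 6 = 2*w**2 + 6 = 6 + 2*w**2)
(-4324 - 4906)*(f(52) + (-2505 + 632)/(1450 + h)) = (-4324 - 4906)*((6 + 2*52**2) + (-2505 + 632)/(1450 + 138)) = -9230*((6 + 2*2704) - 1873/1588) = -9230*((6 + 5408) - 1873*1/1588) = -9230*(5414 - 1873/1588) = -9230*8595559/1588 = -39668504785/794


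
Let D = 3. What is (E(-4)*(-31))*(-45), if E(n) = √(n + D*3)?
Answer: 1395*√5 ≈ 3119.3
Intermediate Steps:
E(n) = √(9 + n) (E(n) = √(n + 3*3) = √(n + 9) = √(9 + n))
(E(-4)*(-31))*(-45) = (√(9 - 4)*(-31))*(-45) = (√5*(-31))*(-45) = -31*√5*(-45) = 1395*√5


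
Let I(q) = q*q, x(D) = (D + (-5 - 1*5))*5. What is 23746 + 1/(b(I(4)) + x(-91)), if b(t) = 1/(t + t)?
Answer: 383711582/16159 ≈ 23746.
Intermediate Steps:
x(D) = -50 + 5*D (x(D) = (D + (-5 - 5))*5 = (D - 10)*5 = (-10 + D)*5 = -50 + 5*D)
I(q) = q²
b(t) = 1/(2*t)
23746 + 1/(b(I(4)) + x(-91)) = 23746 + 1/(1/(2*(4²)) + (-50 + 5*(-91))) = 23746 + 1/((½)/16 + (-50 - 455)) = 23746 + 1/((½)*(1/16) - 505) = 23746 + 1/(1/32 - 505) = 23746 + 1/(-16159/32) = 23746 - 32/16159 = 383711582/16159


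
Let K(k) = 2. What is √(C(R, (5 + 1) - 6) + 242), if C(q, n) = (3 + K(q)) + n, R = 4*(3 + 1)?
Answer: √247 ≈ 15.716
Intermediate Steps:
R = 16 (R = 4*4 = 16)
C(q, n) = 5 + n (C(q, n) = (3 + 2) + n = 5 + n)
√(C(R, (5 + 1) - 6) + 242) = √((5 + ((5 + 1) - 6)) + 242) = √((5 + (6 - 6)) + 242) = √((5 + 0) + 242) = √(5 + 242) = √247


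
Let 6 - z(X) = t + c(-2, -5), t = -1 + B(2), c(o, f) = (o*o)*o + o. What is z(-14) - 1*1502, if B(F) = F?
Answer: -1487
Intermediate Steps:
c(o, f) = o + o³ (c(o, f) = o²*o + o = o³ + o = o + o³)
t = 1 (t = -1 + 2 = 1)
z(X) = 15 (z(X) = 6 - (1 + (-2 + (-2)³)) = 6 - (1 + (-2 - 8)) = 6 - (1 - 10) = 6 - 1*(-9) = 6 + 9 = 15)
z(-14) - 1*1502 = 15 - 1*1502 = 15 - 1502 = -1487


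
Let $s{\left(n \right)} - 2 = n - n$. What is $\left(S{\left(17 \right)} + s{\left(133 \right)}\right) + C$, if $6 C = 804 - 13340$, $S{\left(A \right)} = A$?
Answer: $- \frac{6211}{3} \approx -2070.3$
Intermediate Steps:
$C = - \frac{6268}{3}$ ($C = \frac{804 - 13340}{6} = \frac{1}{6} \left(-12536\right) = - \frac{6268}{3} \approx -2089.3$)
$s{\left(n \right)} = 2$ ($s{\left(n \right)} = 2 + \left(n - n\right) = 2 + 0 = 2$)
$\left(S{\left(17 \right)} + s{\left(133 \right)}\right) + C = \left(17 + 2\right) - \frac{6268}{3} = 19 - \frac{6268}{3} = - \frac{6211}{3}$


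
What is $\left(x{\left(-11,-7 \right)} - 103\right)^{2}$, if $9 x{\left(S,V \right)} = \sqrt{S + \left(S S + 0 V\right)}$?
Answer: $\frac{\left(927 - \sqrt{110}\right)^{2}}{81} \approx 10370.0$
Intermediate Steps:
$x{\left(S,V \right)} = \frac{\sqrt{S + S^{2}}}{9}$ ($x{\left(S,V \right)} = \frac{\sqrt{S + \left(S S + 0 V\right)}}{9} = \frac{\sqrt{S + \left(S^{2} + 0\right)}}{9} = \frac{\sqrt{S + S^{2}}}{9}$)
$\left(x{\left(-11,-7 \right)} - 103\right)^{2} = \left(\frac{\sqrt{- 11 \left(1 - 11\right)}}{9} - 103\right)^{2} = \left(\frac{\sqrt{\left(-11\right) \left(-10\right)}}{9} - 103\right)^{2} = \left(\frac{\sqrt{110}}{9} - 103\right)^{2} = \left(-103 + \frac{\sqrt{110}}{9}\right)^{2}$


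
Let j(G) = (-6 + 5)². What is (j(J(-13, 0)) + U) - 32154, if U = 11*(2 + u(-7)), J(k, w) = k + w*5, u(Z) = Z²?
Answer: -31592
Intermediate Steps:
J(k, w) = k + 5*w
j(G) = 1 (j(G) = (-1)² = 1)
U = 561 (U = 11*(2 + (-7)²) = 11*(2 + 49) = 11*51 = 561)
(j(J(-13, 0)) + U) - 32154 = (1 + 561) - 32154 = 562 - 32154 = -31592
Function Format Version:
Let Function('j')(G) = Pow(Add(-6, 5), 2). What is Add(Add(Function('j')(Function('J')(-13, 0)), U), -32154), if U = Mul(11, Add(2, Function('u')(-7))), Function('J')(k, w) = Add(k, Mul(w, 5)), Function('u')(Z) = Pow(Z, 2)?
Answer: -31592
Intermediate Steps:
Function('J')(k, w) = Add(k, Mul(5, w))
Function('j')(G) = 1 (Function('j')(G) = Pow(-1, 2) = 1)
U = 561 (U = Mul(11, Add(2, Pow(-7, 2))) = Mul(11, Add(2, 49)) = Mul(11, 51) = 561)
Add(Add(Function('j')(Function('J')(-13, 0)), U), -32154) = Add(Add(1, 561), -32154) = Add(562, -32154) = -31592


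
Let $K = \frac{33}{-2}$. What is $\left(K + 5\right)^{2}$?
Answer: $\frac{529}{4} \approx 132.25$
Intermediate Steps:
$K = - \frac{33}{2}$ ($K = 33 \left(- \frac{1}{2}\right) = - \frac{33}{2} \approx -16.5$)
$\left(K + 5\right)^{2} = \left(- \frac{33}{2} + 5\right)^{2} = \left(- \frac{23}{2}\right)^{2} = \frac{529}{4}$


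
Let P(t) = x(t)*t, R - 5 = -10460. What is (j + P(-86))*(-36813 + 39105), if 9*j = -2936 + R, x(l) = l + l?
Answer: 91479068/3 ≈ 3.0493e+7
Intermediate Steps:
x(l) = 2*l
R = -10455 (R = 5 - 10460 = -10455)
j = -13391/9 (j = (-2936 - 10455)/9 = (⅑)*(-13391) = -13391/9 ≈ -1487.9)
P(t) = 2*t² (P(t) = (2*t)*t = 2*t²)
(j + P(-86))*(-36813 + 39105) = (-13391/9 + 2*(-86)²)*(-36813 + 39105) = (-13391/9 + 2*7396)*2292 = (-13391/9 + 14792)*2292 = (119737/9)*2292 = 91479068/3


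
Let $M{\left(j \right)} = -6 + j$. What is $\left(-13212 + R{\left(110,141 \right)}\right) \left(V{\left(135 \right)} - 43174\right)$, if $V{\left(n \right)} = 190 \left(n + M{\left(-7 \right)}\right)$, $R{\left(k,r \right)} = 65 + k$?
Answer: $260661778$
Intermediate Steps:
$V{\left(n \right)} = -2470 + 190 n$ ($V{\left(n \right)} = 190 \left(n - 13\right) = 190 \left(-13 + n\right) = -2470 + 190 n$)
$\left(-13212 + R{\left(110,141 \right)}\right) \left(V{\left(135 \right)} - 43174\right) = \left(-13212 + \left(65 + 110\right)\right) \left(\left(-2470 + 190 \cdot 135\right) - 43174\right) = \left(-13212 + 175\right) \left(\left(-2470 + 25650\right) - 43174\right) = - 13037 \left(23180 - 43174\right) = \left(-13037\right) \left(-19994\right) = 260661778$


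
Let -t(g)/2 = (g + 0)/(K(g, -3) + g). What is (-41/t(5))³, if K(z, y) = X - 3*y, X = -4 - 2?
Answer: 4410944/125 ≈ 35288.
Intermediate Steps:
X = -6
K(z, y) = -6 - 3*y
t(g) = -2*g/(3 + g) (t(g) = -2*(g + 0)/((-6 - 3*(-3)) + g) = -2*g/((-6 + 9) + g) = -2*g/(3 + g))
(-41/t(5))³ = (-41/((-2*5/(3 + 5))))³ = (-41/((-2*5/8)))³ = (-41/((-2*5*⅛)))³ = (-41/(-5/4))³ = (-41*(-⅘))³ = (164/5)³ = 4410944/125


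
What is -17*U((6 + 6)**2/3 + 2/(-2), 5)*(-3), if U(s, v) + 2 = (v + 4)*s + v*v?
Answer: 22746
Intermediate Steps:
U(s, v) = -2 + v**2 + s*(4 + v) (U(s, v) = -2 + ((v + 4)*s + v*v) = -2 + ((4 + v)*s + v**2) = -2 + (s*(4 + v) + v**2) = -2 + (v**2 + s*(4 + v)) = -2 + v**2 + s*(4 + v))
-17*U((6 + 6)**2/3 + 2/(-2), 5)*(-3) = -17*(-2 + 5**2 + 4*((6 + 6)**2/3 + 2/(-2)) + ((6 + 6)**2/3 + 2/(-2))*5)*(-3) = -17*(-2 + 25 + 4*(12**2*(1/3) + 2*(-1/2)) + (12**2*(1/3) + 2*(-1/2))*5)*(-3) = -17*(-2 + 25 + 4*(144*(1/3) - 1) + (144*(1/3) - 1)*5)*(-3) = -17*(-2 + 25 + 4*(48 - 1) + (48 - 1)*5)*(-3) = -17*(-2 + 25 + 4*47 + 47*5)*(-3) = -17*(-2 + 25 + 188 + 235)*(-3) = -17*446*(-3) = -7582*(-3) = 22746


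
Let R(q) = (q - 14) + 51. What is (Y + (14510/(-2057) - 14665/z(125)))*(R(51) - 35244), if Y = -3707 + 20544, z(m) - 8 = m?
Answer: -122849608808/209 ≈ -5.8780e+8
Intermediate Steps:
z(m) = 8 + m
R(q) = 37 + q (R(q) = (-14 + q) + 51 = 37 + q)
Y = 16837
(Y + (14510/(-2057) - 14665/z(125)))*(R(51) - 35244) = (16837 + (14510/(-2057) - 14665/(8 + 125)))*((37 + 51) - 35244) = (16837 + (14510*(-1/2057) - 14665/133))*(88 - 35244) = (16837 + (-14510/2057 - 14665*1/133))*(-35156) = (16837 + (-14510/2057 - 2095/19))*(-35156) = (16837 - 4585105/39083)*(-35156) = (653455366/39083)*(-35156) = -122849608808/209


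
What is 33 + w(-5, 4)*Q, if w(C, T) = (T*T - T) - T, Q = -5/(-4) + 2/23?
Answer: 1005/23 ≈ 43.696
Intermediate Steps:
Q = 123/92 (Q = -5*(-1/4) + 2*(1/23) = 5/4 + 2/23 = 123/92 ≈ 1.3370)
w(C, T) = T**2 - 2*T (w(C, T) = (T**2 - T) - T = T**2 - 2*T)
33 + w(-5, 4)*Q = 33 + (4*(-2 + 4))*(123/92) = 33 + (4*2)*(123/92) = 33 + 8*(123/92) = 33 + 246/23 = 1005/23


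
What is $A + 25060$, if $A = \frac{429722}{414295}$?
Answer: $\frac{10382662422}{414295} \approx 25061.0$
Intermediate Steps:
$A = \frac{429722}{414295}$ ($A = 429722 \cdot \frac{1}{414295} = \frac{429722}{414295} \approx 1.0372$)
$A + 25060 = \frac{429722}{414295} + 25060 = \frac{10382662422}{414295}$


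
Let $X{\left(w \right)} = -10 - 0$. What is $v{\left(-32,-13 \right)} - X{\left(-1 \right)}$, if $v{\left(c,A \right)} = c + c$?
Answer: $-54$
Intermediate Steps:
$v{\left(c,A \right)} = 2 c$
$X{\left(w \right)} = -10$ ($X{\left(w \right)} = -10 + 0 = -10$)
$v{\left(-32,-13 \right)} - X{\left(-1 \right)} = 2 \left(-32\right) - -10 = -64 + 10 = -54$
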